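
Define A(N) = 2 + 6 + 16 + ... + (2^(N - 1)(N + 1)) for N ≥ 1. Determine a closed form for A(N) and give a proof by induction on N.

We claim A(N) = 2^N·N for all N ≥ 1.
When N = 1: A(1) = 2, and the closed form gives 2. They agree.
For the inductive step, assume it holds for an arbitrary m ≥ 1, so A(m) = 2^m·m.
Then A(m+1) = A(m) + (2^m(m + 2)) = (2^m·m) + (2^m(m + 2)).
Simplifying, A(m+1) = 2^(m + 1)(m + 1) = 2^(m+1)·(m+1),
which is the closed form with N = m+1.
This completes the induction.

A(N) = 2^N·N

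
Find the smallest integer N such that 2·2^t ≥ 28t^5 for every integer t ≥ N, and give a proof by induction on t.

N = 28

At t = 27: 268435456 < 401769396, so the inequality fails and N ≥ 28. We prove 2·2^t ≥ 28t^5 for all t ≥ 28.
Base case (t = 28): 2·2^t = 536870912 and 28t^5 = 481890304, so 536870912 ≥ 481890304.
Suppose the result is true for t = m, so 2·2^m ≥ 28m^5.
Then 2·2^(m + 1) = 2·(2·2^m) ≥ 2·(28m^5).
Also, for m ≥ 28 we have 2·(28m^5) ≥ 28(m+1)^5, since 2 ≥ (1 + 1/m)^5 for all m ≥ 28.
Combining, 2·2^(m + 1) ≥ 28(m+1)^5.
By induction, the statement is established for all t ≥ 28.
Hence the smallest such N is 28.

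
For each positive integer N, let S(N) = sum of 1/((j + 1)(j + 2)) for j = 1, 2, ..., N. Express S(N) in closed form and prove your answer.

S(N) = N/(2(N + 2))

We claim S(N) = N/(2(N + 2)) for all N ≥ 1.
Base step (N = 1): S(1) = 1/6, and the closed form gives 1/6. They agree.
Inductive step: suppose the statement holds for some j ≥ 1, so S(j) = j/(2(j + 2)).
Then S(j+1) = S(j) + (1/((j + 2)(j + 3))) = (j/(2(j + 2))) + (1/((j + 2)(j + 3))).
Simplifying, S(j+1) = (j + 1)/(2(j + 3)) = (j+1)/(2((j+1) + 2)),
which is the closed form with N = j+1.
Hence, by induction on N, the claim holds for every N ≥ 1.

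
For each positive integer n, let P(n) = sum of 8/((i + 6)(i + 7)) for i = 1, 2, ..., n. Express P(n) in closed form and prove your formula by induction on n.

We claim P(n) = 8n/(7(n + 7)) for all n ≥ 1.
Base step (n = 1): P(1) = 1/7, and the closed form gives 1/7. They agree.
Suppose the result is true for n = i, so P(i) = 8i/(7(i + 7)).
Then P(i+1) = P(i) + (8/((i + 7)(i + 8))) = (8i/(7(i + 7))) + (8/((i + 7)(i + 8))).
Simplifying, P(i+1) = 8(i + 1)/(7(i + 8)) = 8(i+1)/(7((i+1) + 7)),
which is the closed form with n = i+1.
By the principle of mathematical induction, the result holds for all n ≥ 1.

P(n) = 8n/(7(n + 7))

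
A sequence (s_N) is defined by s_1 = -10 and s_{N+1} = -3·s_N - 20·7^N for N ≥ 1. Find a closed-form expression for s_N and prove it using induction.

s_N = 4(-3)^(N - 1) - 2·7^N

Computing the first terms: s_1 = -10, s_2 = -110, s_3 = -650. This suggests s_N = 4(-3)^(N - 1) - 2·7^N.
Base case (N = 1): the formula gives -10 = -10 = s_1.
Inductive step: assume the claim holds for N = r, so s_r = 4(-3)^(r - 1) - 2·7^r.
Then s_{r+1} = -3·s_r - 20·7^r = -3·(4(-3)^(r - 1) - 2·7^r) - 20·7^r = 4(-3)^r - 2·7^(r + 1) = 4(-3)^((r+1) - 1) - 2·7^(r+1),
which is the claimed formula at N = r+1.
This completes the induction.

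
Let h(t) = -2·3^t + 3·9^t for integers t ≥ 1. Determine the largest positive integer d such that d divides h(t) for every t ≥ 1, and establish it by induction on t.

d = 3

Computing the first values: h(1) = 21 and h(2) = 225; gcd(21, 225) = 3, so d ≤ 3.
We prove 3 | -2·3^t + 3·9^t for all t ≥ 1 by induction on t.
For the base case t = 1: h(1) = 21 = 3·(7), so 3 | h(1).
Inductive step: suppose the statement holds for some i ≥ 1, i.e. 3 | h(i). Then
h(i+1) − 9·h(i) = (-2·3^(i+1) + 3·9^(i+1)) − 9·(-2·3^i + 3·9^i) = (-2)·3^i·(3 − 9) = (12)·3^i. Since 3 | h(i) by the inductive hypothesis, 3 | 9·h(i); and 3 | 12 since 12 = 3·4. Therefore 3 | h(i+1).
By the principle of mathematical induction, the result holds for all t ≥ 1.
Therefore the largest such d is 3.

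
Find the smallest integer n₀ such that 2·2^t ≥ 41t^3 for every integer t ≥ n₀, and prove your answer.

At t = 16: 131072 < 167936, so the inequality fails and n₀ ≥ 17. We prove 2·2^t ≥ 41t^3 for all t ≥ 17.
Base step (t = 17): 2·2^t = 262144 and 41t^3 = 201433, so 262144 ≥ 201433.
For the inductive step, assume it holds for an arbitrary r ≥ 17, so 2·2^r ≥ 41r^3.
Then 2·2^(r + 1) = 2·(2·2^r) ≥ 2·(41r^3).
Also, for r ≥ 17 we have 2·(41r^3) ≥ 41(r+1)^3, since 2 ≥ (1 + 1/r)^3 for all r ≥ 17.
Combining, 2·2^(r + 1) ≥ 41(r+1)^3.
This completes the induction.
Hence the smallest such n₀ is 17.

n₀ = 17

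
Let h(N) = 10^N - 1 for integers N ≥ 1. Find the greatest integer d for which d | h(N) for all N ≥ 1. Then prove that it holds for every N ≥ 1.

Computing the first values: h(1) = 9 and h(2) = 99; gcd(9, 99) = 9, so d ≤ 9.
We prove 9 | 10^N - 1 for all N ≥ 1 by induction on N.
For the base case N = 1: h(1) = 9 = 9·(1), so 9 | h(1).
For the inductive step, assume it holds for an arbitrary k ≥ 1, i.e. 9 | h(k). Then
10^{k+1} − 1^{k+1} = 10·10^k − 1·1^k = 10·(10^k − 1^k) + (9)·1^k. The first term is divisible by 9 by the inductive hypothesis, and the second term (9)·1^k is divisible by 9 since 9 | 9. Hence 9 | h(k+1).
By induction, the statement is established for all N ≥ 1.
Therefore the largest such d is 9.

d = 9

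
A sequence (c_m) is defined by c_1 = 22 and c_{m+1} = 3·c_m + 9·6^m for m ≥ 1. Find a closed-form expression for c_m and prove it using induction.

c_m = 4·3^(m - 1) + 3·6^m

Computing the first terms: c_1 = 22, c_2 = 120, c_3 = 684. This suggests c_m = 4·3^(m - 1) + 3·6^m.
Base step (m = 1): the formula gives 22 = 22 = c_1.
For the inductive step, assume it holds for an arbitrary j ≥ 1, so c_j = 4·3^(j - 1) + 3·6^j.
Then c_{j+1} = 3·c_j + 9·6^j = 3·(4·3^(j - 1) + 3·6^j) + 9·6^j = 4·3^j + 3·6^(j + 1) = 4·3^((j+1) - 1) + 3·6^(j+1),
which is the claimed formula at m = j+1.
This completes the induction.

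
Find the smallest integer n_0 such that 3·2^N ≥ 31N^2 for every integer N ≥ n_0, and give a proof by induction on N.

n_0 = 11

At N = 10: 3072 < 3100, so the inequality fails and n_0 ≥ 11. We prove 3·2^N ≥ 31N^2 for all N ≥ 11.
Base step (N = 11): 3·2^N = 6144 and 31N^2 = 3751, so 6144 ≥ 3751.
For the inductive step, assume it holds for an arbitrary r ≥ 11, so 3·2^r ≥ 31r^2.
Then 3·2^(r + 1) = 2·(3·2^r) ≥ 2·(31r^2).
Also, for r ≥ 11 we have 2·(31r^2) ≥ 31(r+1)^2, since 2 ≥ (1 + 1/r)^2 for all r ≥ 11.
Combining, 3·2^(r + 1) ≥ 31(r+1)^2.
Hence, by induction on N, the claim holds for every N ≥ 11.
Hence the smallest such n_0 is 11.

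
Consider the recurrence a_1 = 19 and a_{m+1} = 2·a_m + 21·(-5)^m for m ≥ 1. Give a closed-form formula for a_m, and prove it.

Computing the first terms: a_1 = 19, a_2 = -67, a_3 = 391. This suggests a_m = -3(-5)^m + 2^(m + 1).
When m = 1: the formula gives 19 = 19 = a_1.
Inductive step: suppose the statement holds for some p ≥ 1, so a_p = -3(-5)^p + 2^(p + 1).
Then a_{p+1} = 2·a_p + 21·(-5)^p = 2·(-3(-5)^p + 2^(p + 1)) + 21·(-5)^p = -3(-5)^(p + 1) + 2^(p + 2) = -3(-5)^(p+1) + 2^((p+1) + 1),
which is the claimed formula at m = p+1.
By the principle of mathematical induction, the result holds for all m ≥ 1.

a_m = -3(-5)^m + 2^(m + 1)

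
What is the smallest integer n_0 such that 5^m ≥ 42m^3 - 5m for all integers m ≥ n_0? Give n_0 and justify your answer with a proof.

At m = 5: 3125 < 5225, so the inequality fails and n_0 ≥ 6. We prove 5^m ≥ 42m^3 - 5m for all m ≥ 6.
Base step (m = 6): 5^m = 15625 and 42m^3 - 5m = 9042, so 15625 ≥ 9042.
Inductive step: assume the claim holds for m = p, so 5^p ≥ 42p^3 - 5p.
Then 5^(p + 1) = 5·(5^p) ≥ 5·(42p^3 - 5p).
Also, for p ≥ 6 we have 5·(42p^3 - 5p) ≥ 42(p+1)^3 - 5(p+1), since 5·(42p^3 - 5p) − (42(p+1)^3 - 5(p+1)) = 168p^3 - 126p^2 - 146p - 37, which is nonnegative for all p ≥ 6.
Combining, 5^(p + 1) ≥ 42(p+1)^3 - 5(p+1).
Hence, by induction on m, the claim holds for every m ≥ 6.
Hence the smallest such n_0 is 6.

n_0 = 6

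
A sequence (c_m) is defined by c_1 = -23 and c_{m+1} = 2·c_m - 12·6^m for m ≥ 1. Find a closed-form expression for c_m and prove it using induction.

Computing the first terms: c_1 = -23, c_2 = -118, c_3 = -668. This suggests c_m = -5·2^(m - 1) - 3·6^m.
For the base case m = 1: the formula gives -23 = -23 = c_1.
Inductive step: assume the claim holds for m = r, so c_r = -5·2^(r - 1) - 3·6^r.
Then c_{r+1} = 2·c_r - 12·6^r = 2·(-5·2^(r - 1) - 3·6^r) - 12·6^r = -5·2^r - 3·6^(r + 1) = -5·2^((r+1) - 1) - 3·6^(r+1),
which is the claimed formula at m = r+1.
By induction, the statement is established for all m ≥ 1.

c_m = -5·2^(m - 1) - 3·6^m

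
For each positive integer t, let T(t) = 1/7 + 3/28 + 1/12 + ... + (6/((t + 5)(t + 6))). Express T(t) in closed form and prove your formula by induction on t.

We claim T(t) = t/(t + 6) for all t ≥ 1.
Base case (t = 1): T(1) = 1/7, and the closed form gives 1/7. They agree.
Inductive step: assume the claim holds for t = j, so T(j) = j/(j + 6).
Then T(j+1) = T(j) + (6/((j + 6)(j + 7))) = (j/(j + 6)) + (6/((j + 6)(j + 7))).
Simplifying, T(j+1) = (j + 1)/(j + 7) = (j+1)/((j+1) + 6),
which is the closed form with t = j+1.
This completes the induction.

T(t) = t/(t + 6)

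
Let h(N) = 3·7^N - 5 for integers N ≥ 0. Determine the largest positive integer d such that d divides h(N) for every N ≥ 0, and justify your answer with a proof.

Computing the first values: h(0) = -2 and h(1) = 16; gcd(-2, 16) = 2, so d ≤ 2.
We prove 2 | 3·7^N - 5 for all N ≥ 0 by induction on N.
For the base case N = 0: h(0) = -2 = 2·(-1), so 2 | h(0).
For the inductive step, assume it holds for an arbitrary p ≥ 0, i.e. 2 | h(p). Then
h(p+1) = 3·7^(p+1) - 5 = 7·(3·7^p - 5) + 30 = 7·h(p) + 30. The first term is divisible by 2 by the inductive hypothesis, and 30 is divisible by 2. Hence 2 | h(p+1).
By the principle of mathematical induction, the result holds for all N ≥ 0.
Therefore the largest such d is 2.

d = 2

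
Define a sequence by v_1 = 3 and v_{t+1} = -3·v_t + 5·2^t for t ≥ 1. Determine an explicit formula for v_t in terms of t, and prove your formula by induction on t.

Computing the first terms: v_1 = 3, v_2 = 1, v_3 = 17. This suggests v_t = (-3)^(t - 1) + 2^t.
Base step (t = 1): the formula gives 3 = 3 = v_1.
Inductive step: suppose the statement holds for some m ≥ 1, so v_m = (-3)^(m - 1) + 2^m.
Then v_{m+1} = -3·v_m + 5·2^m = -3·((-3)^(m - 1) + 2^m) + 5·2^m = (-3)^m + 2^(m + 1) = (-3)^((m+1) - 1) + 2^(m+1),
which is the claimed formula at t = m+1.
Hence, by induction on t, the claim holds for every t ≥ 1.

v_t = (-3)^(t - 1) + 2^t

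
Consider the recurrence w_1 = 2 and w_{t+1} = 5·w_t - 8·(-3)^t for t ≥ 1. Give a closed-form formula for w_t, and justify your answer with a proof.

Computing the first terms: w_1 = 2, w_2 = 34, w_3 = 98. This suggests w_t = (-3)^t + 5^t.
Base case (t = 1): the formula gives 2 = 2 = w_1.
Inductive step: suppose the statement holds for some m ≥ 1, so w_m = (-3)^m + 5^m.
Then w_{m+1} = 5·w_m - 8·(-3)^m = 5·((-3)^m + 5^m) - 8·(-3)^m = (-3)^(m + 1) + 5^(m + 1),
which is the claimed formula at t = m+1.
Hence, by induction on t, the claim holds for every t ≥ 1.

w_t = (-3)^t + 5^t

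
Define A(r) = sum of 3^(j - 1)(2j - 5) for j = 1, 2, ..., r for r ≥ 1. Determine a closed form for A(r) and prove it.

A(r) = 3^r(r - 3) + 3

We claim A(r) = 3^r(r - 3) + 3 for all r ≥ 1.
Base step (r = 1): A(1) = -3, and the closed form gives -3. They agree.
For the inductive step, assume it holds for an arbitrary j ≥ 1, so A(j) = 3^j(j - 3) + 3.
Then A(j+1) = A(j) + (3^j(2j - 3)) = (3^j(j - 3) + 3) + (3^j(2j - 3)).
Simplifying, A(j+1) = 3·3^j·j - 6·3^j + 3 = 3^(j+1)((j+1) - 3) + 3,
which is the closed form with r = j+1.
By the principle of mathematical induction, the result holds for all r ≥ 1.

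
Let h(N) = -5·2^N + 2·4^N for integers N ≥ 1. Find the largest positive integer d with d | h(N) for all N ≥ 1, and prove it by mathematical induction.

d = 2

Computing the first values: h(1) = -2 and h(2) = 12; gcd(-2, 12) = 2, so d ≤ 2.
We prove 2 | -5·2^N + 2·4^N for all N ≥ 1 by induction on N.
For the base case N = 1: h(1) = -2 = 2·(-1), so 2 | h(1).
Inductive step: suppose the statement holds for some m ≥ 1, i.e. 2 | h(m). Then
h(m+1) − 4·h(m) = (-5·2^(m+1) + 2·4^(m+1)) − 4·(-5·2^m + 2·4^m) = (-5)·2^m·(2 − 4) = (10)·2^m. Since 2 | h(m) by the inductive hypothesis, 2 | 4·h(m); and 2 | 10 since 10 = 2·5. Therefore 2 | h(m+1).
By induction, the statement is established for all N ≥ 1.
Therefore the largest such d is 2.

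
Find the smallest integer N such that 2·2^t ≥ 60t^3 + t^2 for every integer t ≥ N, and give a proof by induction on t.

At t = 17: 262144 < 295069, so the inequality fails and N ≥ 18. We prove 2·2^t ≥ 60t^3 + t^2 for all t ≥ 18.
For the base case t = 18: 2·2^t = 524288 and 60t^3 + t^2 = 350244, so 524288 ≥ 350244.
For the inductive step, assume it holds for an arbitrary j ≥ 18, so 2·2^j ≥ 60j^3 + j^2.
Then 2·2^(j + 1) = 2·(2·2^j) ≥ 2·(60j^3 + j^2).
Also, for j ≥ 18 we have 2·(60j^3 + j^2) ≥ 60(j+1)^3 + (j+1)^2, since 2·(60j^3 + j^2) − (60(j+1)^3 + (j+1)^2) = 60j^3 - 179j^2 - 182j - 61, which is nonnegative for all j ≥ 18.
Combining, 2·2^(j + 1) ≥ 60(j+1)^3 + (j+1)^2.
This completes the induction.
Hence the smallest such N is 18.

N = 18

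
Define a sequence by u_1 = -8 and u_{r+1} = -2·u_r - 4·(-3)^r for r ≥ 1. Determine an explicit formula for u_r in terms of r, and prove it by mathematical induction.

Computing the first terms: u_1 = -8, u_2 = 28, u_3 = -92. This suggests u_r = (-2)^(r + 1) + 4(-3)^r.
Base case (r = 1): the formula gives -8 = -8 = u_1.
Inductive step: assume the claim holds for r = p, so u_p = (-2)^(p + 1) + 4(-3)^p.
Then u_{p+1} = -2·u_p - 4·(-3)^p = -2·((-2)^(p + 1) + 4(-3)^p) - 4·(-3)^p = (-2)^(p + 2) + 4(-3)^(p + 1) = (-2)^((p+1) + 1) + 4(-3)^(p+1),
which is the claimed formula at r = p+1.
By induction, the statement is established for all r ≥ 1.

u_r = (-2)^(r + 1) + 4(-3)^r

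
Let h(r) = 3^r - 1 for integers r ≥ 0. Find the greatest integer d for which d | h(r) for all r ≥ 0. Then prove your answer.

Computing the first values: h(0) = 0 and h(1) = 2; gcd(0, 2) = 2, so d ≤ 2.
We prove 2 | 3^r - 1 for all r ≥ 0 by induction on r.
Base case (r = 0): h(0) = 0 = 2·(0), so 2 | h(0).
Suppose the result is true for r = m, i.e. 2 | h(m). Then
h(m+1) = 3^(m+1) - 1 = 3·(3^m - 1) + 2 = 3·h(m) + 2. The first term is divisible by 2 by the inductive hypothesis, and 2 is divisible by 2. Hence 2 | h(m+1).
By induction, the statement is established for all r ≥ 0.
Therefore the largest such d is 2.

d = 2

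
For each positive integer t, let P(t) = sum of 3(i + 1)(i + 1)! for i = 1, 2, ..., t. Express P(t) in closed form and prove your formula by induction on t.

P(t) = 3(t + 2)! - 6

We claim P(t) = 3(t + 2)! - 6 for all t ≥ 1.
When t = 1: P(1) = 12, and the closed form gives 12. They agree.
Inductive step: suppose the statement holds for some i ≥ 1, so P(i) = 3(i + 2)! - 6.
Then P(i+1) = P(i) + (3(i + 2)(i + 2)!) = (3(i + 2)! - 6) + (3(i + 2)(i + 2)!).
Simplifying, P(i+1) = 3((i+1) + 2)! - 6,
which is the closed form with t = i+1.
Hence, by induction on t, the claim holds for every t ≥ 1.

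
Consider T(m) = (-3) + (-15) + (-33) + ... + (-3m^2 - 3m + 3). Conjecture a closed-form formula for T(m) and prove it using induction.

T(m) = -m(m^2 + 3m - 1)

We claim T(m) = -m(m^2 + 3m - 1) for all m ≥ 1.
Base case (m = 1): T(1) = -3, and the closed form gives -3. They agree.
Inductive step: assume the claim holds for m = i, so T(i) = i(-i^2 - 3i + 1).
Then T(i+1) = T(i) + (-3i - 3(i + 1)^2) = (i(-i^2 - 3i + 1)) + (-3i - 3(i + 1)^2).
Simplifying, T(i+1) = -(i + 1)(i^2 + 5i + 3) = -(i+1)((i+1)^2 + 3(i+1) - 1),
which is the closed form with m = i+1.
This completes the induction.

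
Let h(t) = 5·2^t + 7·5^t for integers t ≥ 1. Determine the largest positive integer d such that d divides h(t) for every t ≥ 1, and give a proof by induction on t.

d = 15

Computing the first values: h(1) = 45 and h(2) = 195; gcd(45, 195) = 15, so d ≤ 15.
We prove 15 | 5·2^t + 7·5^t for all t ≥ 1 by induction on t.
When t = 1: h(1) = 45 = 15·(3), so 15 | h(1).
For the inductive step, assume it holds for an arbitrary k ≥ 1, i.e. 15 | h(k). Then
h(k+1) − 5·h(k) = (5·2^(k+1) + 7·5^(k+1)) − 5·(5·2^k + 7·5^k) = (5)·2^k·(2 − 5) = (-15)·2^k. Since 15 | h(k) by the inductive hypothesis, 15 | 5·h(k); and 15 | -15 since -15 = 15·-1. Therefore 15 | h(k+1).
By induction, the statement is established for all t ≥ 1.
Therefore the largest such d is 15.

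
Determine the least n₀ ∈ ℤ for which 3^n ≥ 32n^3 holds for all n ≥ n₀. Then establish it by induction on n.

n₀ = 10

At n = 9: 19683 < 23328, so the inequality fails and n₀ ≥ 10. We prove 3^n ≥ 32n^3 for all n ≥ 10.
For the base case n = 10: 3^n = 59049 and 32n^3 = 32000, so 59049 ≥ 32000.
Suppose the result is true for n = r, so 3^r ≥ 32r^3.
Then 3^(r + 1) = 3·(3^r) ≥ 3·(32r^3).
Also, for r ≥ 10 we have 3·(32r^3) ≥ 32(r+1)^3, since 3 ≥ (1 + 1/r)^3 for all r ≥ 10.
Combining, 3^(r + 1) ≥ 32(r+1)^3.
This completes the induction.
Hence the smallest such n₀ is 10.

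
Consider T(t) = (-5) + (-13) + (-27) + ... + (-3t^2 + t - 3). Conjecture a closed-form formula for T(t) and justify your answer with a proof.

T(t) = -t(t^2 + t + 3)

We claim T(t) = -t(t^2 + t + 3) for all t ≥ 1.
Base step (t = 1): T(1) = -5, and the closed form gives -5. They agree.
For the inductive step, assume it holds for an arbitrary i ≥ 1, so T(i) = i(-i^2 - i - 3).
Then T(i+1) = T(i) + (i - 3(i + 1)^2 - 2) = (i(-i^2 - i - 3)) + (i - 3(i + 1)^2 - 2).
Simplifying, T(i+1) = -(i + 1)(i^2 + 3i + 5) = -(i+1)((i+1)^2 + (i+1) + 3),
which is the closed form with t = i+1.
This completes the induction.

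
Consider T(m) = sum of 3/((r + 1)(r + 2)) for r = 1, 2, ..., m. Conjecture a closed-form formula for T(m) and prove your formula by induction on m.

We claim T(m) = 3m/(2(m + 2)) for all m ≥ 1.
For the base case m = 1: T(1) = 1/2, and the closed form gives 1/2. They agree.
For the inductive step, assume it holds for an arbitrary r ≥ 1, so T(r) = 3r/(2(r + 2)).
Then T(r+1) = T(r) + (3/((r + 2)(r + 3))) = (3r/(2(r + 2))) + (3/((r + 2)(r + 3))).
Simplifying, T(r+1) = 3(r + 1)/(2(r + 3)) = 3(r+1)/(2((r+1) + 2)),
which is the closed form with m = r+1.
This completes the induction.

T(m) = 3m/(2(m + 2))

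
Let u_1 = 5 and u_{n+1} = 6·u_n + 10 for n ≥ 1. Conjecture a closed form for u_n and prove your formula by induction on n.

Computing the first terms: u_1 = 5, u_2 = 40, u_3 = 250. This suggests u_n = 7·6^(n - 1) - 2.
When n = 1: the formula gives 5 = 5 = u_1.
Inductive step: suppose the statement holds for some k ≥ 1, so u_k = 7·6^(k - 1) - 2.
Then u_{k+1} = 6·u_k + 10 = 6·(7·6^(k - 1) - 2) + 10 = 7·6^k - 2 = 7·6^((k+1) - 1) - 2,
which is the claimed formula at n = k+1.
Hence, by induction on n, the claim holds for every n ≥ 1.

u_n = 7·6^(n - 1) - 2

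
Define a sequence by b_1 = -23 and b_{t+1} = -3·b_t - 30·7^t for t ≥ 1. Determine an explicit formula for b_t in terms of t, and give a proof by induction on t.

b_t = -2(-3)^(t - 1) - 3·7^t

Computing the first terms: b_1 = -23, b_2 = -141, b_3 = -1047. This suggests b_t = -2(-3)^(t - 1) - 3·7^t.
For the base case t = 1: the formula gives -23 = -23 = b_1.
Inductive step: suppose the statement holds for some j ≥ 1, so b_j = -2(-3)^(j - 1) - 3·7^j.
Then b_{j+1} = -3·b_j - 30·7^j = -3·(-2(-3)^(j - 1) - 3·7^j) - 30·7^j = -2(-3)^j - 3·7^(j + 1) = -2(-3)^((j+1) - 1) - 3·7^(j+1),
which is the claimed formula at t = j+1.
By the principle of mathematical induction, the result holds for all t ≥ 1.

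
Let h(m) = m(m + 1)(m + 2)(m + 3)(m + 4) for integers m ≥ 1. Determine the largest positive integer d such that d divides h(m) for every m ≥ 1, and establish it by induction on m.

Computing the first values: h(1) = 120 and h(2) = 720; gcd(120, 720) = 120, so d ≤ 120.
We prove 120 | m(m + 1)(m + 2)(m + 3)(m + 4) for all m ≥ 1 by induction on m.
When m = 1: h(1) = 120 = 120·(1), so 120 | h(1).
Inductive step: suppose the statement holds for some i ≥ 1, i.e. 120 | h(i). Then
h(i+1) − h(i) = (i+1)·(i+2)·(i+3)·(i+4)·(i+5) − i·(i+1)·(i+2)·(i+3)·(i+4) = (i+1)·(i+2)·(i+3)·(i+4)·[(i+5) − i] = 5·(i+1)·(i+2)·(i+3)·(i+4). The product of 4 consecutive integers is divisible by (4)! = 24, so h(i+1) − h(i) is divisible by 5·24 = 120. By the inductive hypothesis 120 | h(i), hence 120 | h(i+1).
Hence, by induction on m, the claim holds for every m ≥ 1.
Therefore the largest such d is 120.

d = 120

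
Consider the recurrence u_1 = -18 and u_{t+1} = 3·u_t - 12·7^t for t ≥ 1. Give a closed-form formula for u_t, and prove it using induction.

u_t = 3^t - 3·7^t

Computing the first terms: u_1 = -18, u_2 = -138, u_3 = -1002. This suggests u_t = 3^t - 3·7^t.
Base case (t = 1): the formula gives -18 = -18 = u_1.
Inductive step: suppose the statement holds for some k ≥ 1, so u_k = 3^k - 3·7^k.
Then u_{k+1} = 3·u_k - 12·7^k = 3·(3^k - 3·7^k) - 12·7^k = 3^(k + 1) - 3·7^(k + 1),
which is the claimed formula at t = k+1.
By the principle of mathematical induction, the result holds for all t ≥ 1.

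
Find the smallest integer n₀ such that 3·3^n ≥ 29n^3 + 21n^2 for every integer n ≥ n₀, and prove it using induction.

At n = 7: 6561 < 10976, so the inequality fails and n₀ ≥ 8. We prove 3·3^n ≥ 29n^3 + 21n^2 for all n ≥ 8.
When n = 8: 3·3^n = 19683 and 29n^3 + 21n^2 = 16192, so 19683 ≥ 16192.
Inductive step: assume the claim holds for n = j, so 3·3^j ≥ 29j^3 + 21j^2.
Then 3·3^(j + 1) = 3·(3·3^j) ≥ 3·(29j^3 + 21j^2).
Also, for j ≥ 8 we have 3·(29j^3 + 21j^2) ≥ 29(j+1)^3 + 21(j+1)^2, since 3·(29j^3 + 21j^2) − (29(j+1)^3 + 21(j+1)^2) = 58j^3 - 45j^2 - 129j - 50, which is nonnegative for all j ≥ 8.
Combining, 3·3^(j + 1) ≥ 29(j+1)^3 + 21(j+1)^2.
By the principle of mathematical induction, the result holds for all n ≥ 8.
Hence the smallest such n₀ is 8.

n₀ = 8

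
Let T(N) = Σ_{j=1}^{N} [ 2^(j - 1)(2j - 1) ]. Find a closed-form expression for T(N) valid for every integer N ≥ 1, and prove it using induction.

T(N) = 2^N(2N - 3) + 3

We claim T(N) = 2^N(2N - 3) + 3 for all N ≥ 1.
Base step (N = 1): T(1) = 1, and the closed form gives 1. They agree.
Inductive step: assume the claim holds for N = j, so T(j) = 2^j(2j - 3) + 3.
Then T(j+1) = T(j) + (2^j(2j + 1)) = (2^j(2j - 3) + 3) + (2^j(2j + 1)).
Simplifying, T(j+1) = -2^(j + 1) + 2^(j + 2)j + 3 = 2^(j+1)(2(j+1) - 3) + 3,
which is the closed form with N = j+1.
Hence, by induction on N, the claim holds for every N ≥ 1.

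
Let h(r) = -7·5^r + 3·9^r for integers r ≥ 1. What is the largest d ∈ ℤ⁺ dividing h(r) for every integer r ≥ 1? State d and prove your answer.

d = 4

Computing the first values: h(1) = -8 and h(2) = 68; gcd(-8, 68) = 4, so d ≤ 4.
We prove 4 | -7·5^r + 3·9^r for all r ≥ 1 by induction on r.
Base step (r = 1): h(1) = -8 = 4·(-2), so 4 | h(1).
Inductive step: assume the claim holds for r = j, i.e. 4 | h(j). Then
h(j+1) − 9·h(j) = (-7·5^(j+1) + 3·9^(j+1)) − 9·(-7·5^j + 3·9^j) = (-7)·5^j·(5 − 9) = (28)·5^j. Since 4 | h(j) by the inductive hypothesis, 4 | 9·h(j); and 4 | 28 since 28 = 4·7. Therefore 4 | h(j+1).
By induction, the statement is established for all r ≥ 1.
Therefore the largest such d is 4.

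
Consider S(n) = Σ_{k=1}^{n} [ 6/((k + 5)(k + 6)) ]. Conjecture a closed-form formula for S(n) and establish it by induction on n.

S(n) = n/(n + 6)

We claim S(n) = n/(n + 6) for all n ≥ 1.
Base step (n = 1): S(1) = 1/7, and the closed form gives 1/7. They agree.
Suppose the result is true for n = k, so S(k) = k/(k + 6).
Then S(k+1) = S(k) + (6/((k + 6)(k + 7))) = (k/(k + 6)) + (6/((k + 6)(k + 7))).
Simplifying, S(k+1) = (k + 1)/(k + 7) = (k+1)/((k+1) + 6),
which is the closed form with n = k+1.
By the principle of mathematical induction, the result holds for all n ≥ 1.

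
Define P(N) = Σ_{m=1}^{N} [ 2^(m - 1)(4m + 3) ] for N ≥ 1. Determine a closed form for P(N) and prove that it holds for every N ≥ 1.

P(N) = 2^N(4N - 1) + 1

We claim P(N) = 2^N(4N - 1) + 1 for all N ≥ 1.
When N = 1: P(1) = 7, and the closed form gives 7. They agree.
Inductive step: assume the claim holds for N = m, so P(m) = 2^m(4m - 1) + 1.
Then P(m+1) = P(m) + (2^m(4m + 7)) = (2^m(4m - 1) + 1) + (2^m(4m + 7)).
Simplifying, P(m+1) = 8·2^m·m + 6·2^m + 1 = 2^(m+1)(4(m+1) - 1) + 1,
which is the closed form with N = m+1.
By the principle of mathematical induction, the result holds for all N ≥ 1.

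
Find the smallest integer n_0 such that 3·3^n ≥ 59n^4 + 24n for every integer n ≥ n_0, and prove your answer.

At n = 11: 531441 < 864083, so the inequality fails and n_0 ≥ 12. We prove 3·3^n ≥ 59n^4 + 24n for all n ≥ 12.
Base case (n = 12): 3·3^n = 1594323 and 59n^4 + 24n = 1223712, so 1594323 ≥ 1223712.
Inductive step: assume the claim holds for n = j, so 3·3^j ≥ 59j^4 + 24j.
Then 3·3^(j + 1) = 3·(3·3^j) ≥ 3·(59j^4 + 24j).
Also, for j ≥ 12 we have 3·(59j^4 + 24j) ≥ 59(j+1)^4 + 24(j+1), since 3·(59j^4 + 24j) − (59(j+1)^4 + 24(j+1)) = 118j^4 - 236j^3 - 354j^2 - 188j - 83, which is nonnegative for all j ≥ 12.
Combining, 3·3^(j + 1) ≥ 59(j+1)^4 + 24(j+1).
By the principle of mathematical induction, the result holds for all n ≥ 12.
Hence the smallest such n_0 is 12.

n_0 = 12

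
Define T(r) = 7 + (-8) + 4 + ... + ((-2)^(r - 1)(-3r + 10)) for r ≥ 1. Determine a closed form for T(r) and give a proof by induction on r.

T(r) = (-2)^r(r - 3) + 3

We claim T(r) = (-2)^r(r - 3) + 3 for all r ≥ 1.
For the base case r = 1: T(1) = 7, and the closed form gives 7. They agree.
Suppose the result is true for r = k, so T(k) = (-2)^k(k - 3) + 3.
Then T(k+1) = T(k) + ((-2)^k(-3k + 7)) = ((-2)^k(k - 3) + 3) + ((-2)^k(-3k + 7)).
Simplifying, T(k+1) = (-2)^(k + 1)k + (-2)^(k + 2) + 3 = (-2)^(k+1)((k+1) - 3) + 3,
which is the closed form with r = k+1.
This completes the induction.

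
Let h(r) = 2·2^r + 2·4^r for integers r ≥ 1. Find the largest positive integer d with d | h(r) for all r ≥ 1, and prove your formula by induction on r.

Computing the first values: h(1) = 12 and h(2) = 40; gcd(12, 40) = 4, so d ≤ 4.
We prove 4 | 2·2^r + 2·4^r for all r ≥ 1 by induction on r.
Base case (r = 1): h(1) = 12 = 4·(3), so 4 | h(1).
Inductive step: suppose the statement holds for some m ≥ 1, i.e. 4 | h(m). Then
h(m+1) − 4·h(m) = (2·2^(m+1) + 2·4^(m+1)) − 4·(2·2^m + 2·4^m) = (2)·2^m·(2 − 4) = (-4)·2^m. Since 4 | h(m) by the inductive hypothesis, 4 | 4·h(m); and 4 | -4 since -4 = 4·-1. Therefore 4 | h(m+1).
By induction, the statement is established for all r ≥ 1.
Therefore the largest such d is 4.

d = 4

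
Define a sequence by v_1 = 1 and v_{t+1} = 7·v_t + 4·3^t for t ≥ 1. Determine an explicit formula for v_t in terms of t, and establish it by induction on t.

v_t = -3^t + 4·7^(t - 1)

Computing the first terms: v_1 = 1, v_2 = 19, v_3 = 169. This suggests v_t = -3^t + 4·7^(t - 1).
For the base case t = 1: the formula gives 1 = 1 = v_1.
Inductive step: assume the claim holds for t = r, so v_r = -3^r + 4·7^(r - 1).
Then v_{r+1} = 7·v_r + 4·3^r = 7·(-3^r + 4·7^(r - 1)) + 4·3^r = -3^(r + 1) + 4·7^r = -3^(r+1) + 4·7^((r+1) - 1),
which is the claimed formula at t = r+1.
By induction, the statement is established for all t ≥ 1.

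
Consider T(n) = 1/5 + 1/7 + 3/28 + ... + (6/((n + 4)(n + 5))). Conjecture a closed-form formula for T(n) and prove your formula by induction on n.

We claim T(n) = 6n/(5(n + 5)) for all n ≥ 1.
When n = 1: T(1) = 1/5, and the closed form gives 1/5. They agree.
Suppose the result is true for n = p, so T(p) = 6p/(5(p + 5)).
Then T(p+1) = T(p) + (6/((p + 5)(p + 6))) = (6p/(5(p + 5))) + (6/((p + 5)(p + 6))).
Simplifying, T(p+1) = 6(p + 1)/(5(p + 6)) = 6(p+1)/(5((p+1) + 5)),
which is the closed form with n = p+1.
By induction, the statement is established for all n ≥ 1.

T(n) = 6n/(5(n + 5))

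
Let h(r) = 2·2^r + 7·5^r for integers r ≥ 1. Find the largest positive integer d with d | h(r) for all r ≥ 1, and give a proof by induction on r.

Computing the first values: h(1) = 39 and h(2) = 183; gcd(39, 183) = 3, so d ≤ 3.
We prove 3 | 2·2^r + 7·5^r for all r ≥ 1 by induction on r.
Base step (r = 1): h(1) = 39 = 3·(13), so 3 | h(1).
Inductive step: suppose the statement holds for some m ≥ 1, i.e. 3 | h(m). Then
h(m+1) − 5·h(m) = (2·2^(m+1) + 7·5^(m+1)) − 5·(2·2^m + 7·5^m) = (2)·2^m·(2 − 5) = (-6)·2^m. Since 3 | h(m) by the inductive hypothesis, 3 | 5·h(m); and 3 | -6 since -6 = 3·-2. Therefore 3 | h(m+1).
This completes the induction.
Therefore the largest such d is 3.

d = 3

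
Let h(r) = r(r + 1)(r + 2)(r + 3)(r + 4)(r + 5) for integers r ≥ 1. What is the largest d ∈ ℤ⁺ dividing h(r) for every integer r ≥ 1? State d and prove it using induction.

Computing the first values: h(1) = 720 and h(2) = 5040; gcd(720, 5040) = 720, so d ≤ 720.
We prove 720 | r(r + 1)(r + 2)(r + 3)(r + 4)(r + 5) for all r ≥ 1 by induction on r.
For the base case r = 1: h(1) = 720 = 720·(1), so 720 | h(1).
Suppose the result is true for r = j, i.e. 720 | h(j). Then
h(j+1) − h(j) = (j+1)·(j+2)·(j+3)·(j+4)·(j+5)·(j+6) − j·(j+1)·(j+2)·(j+3)·(j+4)·(j+5) = (j+1)·(j+2)·(j+3)·(j+4)·(j+5)·[(j+6) − j] = 6·(j+1)·(j+2)·(j+3)·(j+4)·(j+5). The product of 5 consecutive integers is divisible by (5)! = 120, so h(j+1) − h(j) is divisible by 6·120 = 720. By the inductive hypothesis 720 | h(j), hence 720 | h(j+1).
This completes the induction.
Therefore the largest such d is 720.

d = 720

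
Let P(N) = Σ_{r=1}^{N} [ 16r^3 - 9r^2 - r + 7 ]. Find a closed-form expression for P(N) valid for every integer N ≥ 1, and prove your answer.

We claim P(N) = N(4N^3 + 5N^2 - N + 5) for all N ≥ 1.
Base step (N = 1): P(1) = 13, and the closed form gives 13. They agree.
For the inductive step, assume it holds for an arbitrary r ≥ 1, so P(r) = r(4r^3 + 5r^2 - r + 5).
Then P(r+1) = P(r) + (16r^3 + 39r^2 + 29r + 13) = (r(4r^3 + 5r^2 - r + 5)) + (16r^3 + 39r^2 + 29r + 13).
Simplifying, P(r+1) = (r + 1)(4r^3 + 17r^2 + 21r + 13) = (r+1)(4(r+1)^3 + 5(r+1)^2 - (r+1) + 5),
which is the closed form with N = r+1.
This completes the induction.

P(N) = N(4N^3 + 5N^2 - N + 5)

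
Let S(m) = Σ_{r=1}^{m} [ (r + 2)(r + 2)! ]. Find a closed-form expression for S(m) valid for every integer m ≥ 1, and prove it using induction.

We claim S(m) = (m + 3)! - 6 for all m ≥ 1.
When m = 1: S(1) = 18, and the closed form gives 18. They agree.
For the inductive step, assume it holds for an arbitrary r ≥ 1, so S(r) = (r + 3)! - 6.
Then S(r+1) = S(r) + ((r + 3)(r + 3)!) = ((r + 3)! - 6) + ((r + 3)(r + 3)!).
Simplifying, S(r+1) = ((r+1) + 3)! - 6,
which is the closed form with m = r+1.
By the principle of mathematical induction, the result holds for all m ≥ 1.

S(m) = (m + 3)! - 6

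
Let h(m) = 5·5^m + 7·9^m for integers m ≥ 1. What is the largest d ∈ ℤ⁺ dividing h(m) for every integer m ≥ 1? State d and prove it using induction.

Computing the first values: h(1) = 88 and h(2) = 692; gcd(88, 692) = 4, so d ≤ 4.
We prove 4 | 5·5^m + 7·9^m for all m ≥ 1 by induction on m.
Base step (m = 1): h(1) = 88 = 4·(22), so 4 | h(1).
For the inductive step, assume it holds for an arbitrary r ≥ 1, i.e. 4 | h(r). Then
h(r+1) − 9·h(r) = (5·5^(r+1) + 7·9^(r+1)) − 9·(5·5^r + 7·9^r) = (5)·5^r·(5 − 9) = (-20)·5^r. Since 4 | h(r) by the inductive hypothesis, 4 | 9·h(r); and 4 | -20 since -20 = 4·-5. Therefore 4 | h(r+1).
This completes the induction.
Therefore the largest such d is 4.

d = 4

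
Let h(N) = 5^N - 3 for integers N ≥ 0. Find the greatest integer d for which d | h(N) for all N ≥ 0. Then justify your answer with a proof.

Computing the first values: h(0) = -2 and h(1) = 2; gcd(-2, 2) = 2, so d ≤ 2.
We prove 2 | 5^N - 3 for all N ≥ 0 by induction on N.
Base step (N = 0): h(0) = -2 = 2·(-1), so 2 | h(0).
Suppose the result is true for N = r, i.e. 2 | h(r). Then
h(r+1) = 5^(r+1) - 3 = 5·(5^r - 3) + 12 = 5·h(r) + 12. The first term is divisible by 2 by the inductive hypothesis, and 12 is divisible by 2. Hence 2 | h(r+1).
Hence, by induction on N, the claim holds for every N ≥ 0.
Therefore the largest such d is 2.

d = 2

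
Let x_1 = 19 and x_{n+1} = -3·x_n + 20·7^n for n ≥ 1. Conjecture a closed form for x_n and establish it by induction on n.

Computing the first terms: x_1 = 19, x_2 = 83, x_3 = 731. This suggests x_n = 5(-3)^(n - 1) + 2·7^n.
When n = 1: the formula gives 19 = 19 = x_1.
For the inductive step, assume it holds for an arbitrary p ≥ 1, so x_p = 5(-3)^(p - 1) + 2·7^p.
Then x_{p+1} = -3·x_p + 20·7^p = -3·(5(-3)^(p - 1) + 2·7^p) + 20·7^p = 5(-3)^p + 2·7^(p + 1) = 5(-3)^((p+1) - 1) + 2·7^(p+1),
which is the claimed formula at n = p+1.
By induction, the statement is established for all n ≥ 1.

x_n = 5(-3)^(n - 1) + 2·7^n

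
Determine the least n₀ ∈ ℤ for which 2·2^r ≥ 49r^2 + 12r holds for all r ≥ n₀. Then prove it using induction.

At r = 11: 4096 < 6061, so the inequality fails and n₀ ≥ 12. We prove 2·2^r ≥ 49r^2 + 12r for all r ≥ 12.
Base case (r = 12): 2·2^r = 8192 and 49r^2 + 12r = 7200, so 8192 ≥ 7200.
For the inductive step, assume it holds for an arbitrary m ≥ 12, so 2·2^m ≥ 49m^2 + 12m.
Then 2·2^(m + 1) = 2·(2·2^m) ≥ 2·(49m^2 + 12m).
Also, for m ≥ 12 we have 2·(49m^2 + 12m) ≥ 49(m+1)^2 + 12(m+1), since 2·(49m^2 + 12m) − (49(m+1)^2 + 12(m+1)) = 49m^2 - 86m - 61, which is nonnegative for all m ≥ 12.
Combining, 2·2^(m + 1) ≥ 49(m+1)^2 + 12(m+1).
By induction, the statement is established for all r ≥ 12.
Hence the smallest such n₀ is 12.

n₀ = 12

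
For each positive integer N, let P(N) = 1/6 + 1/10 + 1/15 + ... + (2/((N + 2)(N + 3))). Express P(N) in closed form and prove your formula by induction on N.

P(N) = 2N/(3(N + 3))

We claim P(N) = 2N/(3(N + 3)) for all N ≥ 1.
For the base case N = 1: P(1) = 1/6, and the closed form gives 1/6. They agree.
Suppose the result is true for N = p, so P(p) = 2p/(3(p + 3)).
Then P(p+1) = P(p) + (2/((p + 3)(p + 4))) = (2p/(3(p + 3))) + (2/((p + 3)(p + 4))).
Simplifying, P(p+1) = 2(p + 1)/(3(p + 4)) = 2(p+1)/(3((p+1) + 3)),
which is the closed form with N = p+1.
By induction, the statement is established for all N ≥ 1.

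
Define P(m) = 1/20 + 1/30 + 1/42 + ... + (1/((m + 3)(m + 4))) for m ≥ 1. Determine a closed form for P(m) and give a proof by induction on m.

P(m) = m/(4(m + 4))

We claim P(m) = m/(4(m + 4)) for all m ≥ 1.
Base case (m = 1): P(1) = 1/20, and the closed form gives 1/20. They agree.
Suppose the result is true for m = j, so P(j) = j/(4(j + 4)).
Then P(j+1) = P(j) + (1/((j + 4)(j + 5))) = (j/(4(j + 4))) + (1/((j + 4)(j + 5))).
Simplifying, P(j+1) = (j + 1)/(4(j + 5)) = (j+1)/(4((j+1) + 4)),
which is the closed form with m = j+1.
By the principle of mathematical induction, the result holds for all m ≥ 1.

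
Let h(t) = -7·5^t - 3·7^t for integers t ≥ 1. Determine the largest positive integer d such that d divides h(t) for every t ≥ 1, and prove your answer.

d = 14

Computing the first values: h(1) = -56 and h(2) = -322; gcd(-56, -322) = 14, so d ≤ 14.
We prove 14 | -7·5^t - 3·7^t for all t ≥ 1 by induction on t.
When t = 1: h(1) = -56 = 14·(-4), so 14 | h(1).
For the inductive step, assume it holds for an arbitrary m ≥ 1, i.e. 14 | h(m). Then
h(m+1) − 7·h(m) = (-7·5^(m+1) - 3·7^(m+1)) − 7·(-7·5^m - 3·7^m) = (-7)·5^m·(5 − 7) = (14)·5^m. Since 14 | h(m) by the inductive hypothesis, 14 | 7·h(m); and 14 | 14 since 14 = 14·1. Therefore 14 | h(m+1).
This completes the induction.
Therefore the largest such d is 14.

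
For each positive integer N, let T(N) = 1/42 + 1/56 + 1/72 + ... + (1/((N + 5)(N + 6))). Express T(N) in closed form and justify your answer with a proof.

T(N) = N/(6(N + 6))

We claim T(N) = N/(6(N + 6)) for all N ≥ 1.
Base step (N = 1): T(1) = 1/42, and the closed form gives 1/42. They agree.
Inductive step: suppose the statement holds for some m ≥ 1, so T(m) = m/(6(m + 6)).
Then T(m+1) = T(m) + (1/((m + 6)(m + 7))) = (m/(6(m + 6))) + (1/((m + 6)(m + 7))).
Simplifying, T(m+1) = (m + 1)/(6(m + 7)) = (m+1)/(6((m+1) + 6)),
which is the closed form with N = m+1.
This completes the induction.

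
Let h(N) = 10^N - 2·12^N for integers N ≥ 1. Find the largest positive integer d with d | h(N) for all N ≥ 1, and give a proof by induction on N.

Computing the first values: h(1) = -14 and h(2) = -188; gcd(-14, -188) = 2, so d ≤ 2.
We prove 2 | 10^N - 2·12^N for all N ≥ 1 by induction on N.
Base step (N = 1): h(1) = -14 = 2·(-7), so 2 | h(1).
Inductive step: assume the claim holds for N = i, i.e. 2 | h(i). Then
h(i+1) − 12·h(i) = (10^(i+1) - 2·12^(i+1)) − 12·(10^i - 2·12^i) = (1)·10^i·(10 − 12) = (-2)·10^i. Since 2 | h(i) by the inductive hypothesis, 2 | 12·h(i); and 2 | -2 since -2 = 2·-1. Therefore 2 | h(i+1).
By the principle of mathematical induction, the result holds for all N ≥ 1.
Therefore the largest such d is 2.

d = 2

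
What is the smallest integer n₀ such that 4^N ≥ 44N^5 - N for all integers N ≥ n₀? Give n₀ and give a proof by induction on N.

At N = 11: 4194304 < 7086233, so the inequality fails and n₀ ≥ 12. We prove 4^N ≥ 44N^5 - N for all N ≥ 12.
Base step (N = 12): 4^N = 16777216 and 44N^5 - N = 10948596, so 16777216 ≥ 10948596.
Suppose the result is true for N = k, so 4^k ≥ 44k^5 - k.
Then 4^(k + 1) = 4·(4^k) ≥ 4·(44k^5 - k).
Also, for k ≥ 12 we have 4·(44k^5 - k) ≥ 44(k+1)^5 - (k+1), since 4·(44k^5 - k) − (44(k+1)^5 - (k+1)) = 132k^5 - 220k^4 - 440k^3 - 440k^2 - 223k - 43, which is nonnegative for all k ≥ 12.
Combining, 4^(k + 1) ≥ 44(k+1)^5 - (k+1).
By induction, the statement is established for all N ≥ 12.
Hence the smallest such n₀ is 12.

n₀ = 12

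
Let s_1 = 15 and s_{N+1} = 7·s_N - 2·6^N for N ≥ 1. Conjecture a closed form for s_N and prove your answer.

Computing the first terms: s_1 = 15, s_2 = 93, s_3 = 579. This suggests s_N = 2·6^N + 3·7^(N - 1).
For the base case N = 1: the formula gives 15 = 15 = s_1.
Suppose the result is true for N = k, so s_k = 2·6^k + 3·7^(k - 1).
Then s_{k+1} = 7·s_k - 2·6^k = 7·(2·6^k + 3·7^(k - 1)) - 2·6^k = 2·6^(k + 1) + 3·7^k = 2·6^(k+1) + 3·7^((k+1) - 1),
which is the claimed formula at N = k+1.
By induction, the statement is established for all N ≥ 1.

s_N = 2·6^N + 3·7^(N - 1)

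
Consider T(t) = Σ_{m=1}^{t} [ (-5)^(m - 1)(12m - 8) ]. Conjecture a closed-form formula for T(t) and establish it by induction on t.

T(t) = (-5)^t(-2t + 1) - 1

We claim T(t) = (-5)^t(-2t + 1) - 1 for all t ≥ 1.
Base case (t = 1): T(1) = 4, and the closed form gives 4. They agree.
Suppose the result is true for t = m, so T(m) = (-5)^m(-2m + 1) - 1.
Then T(m+1) = T(m) + ((-5)^m(12m + 4)) = ((-5)^m(-2m + 1) - 1) + ((-5)^m(12m + 4)).
Simplifying, T(m+1) = 10(-5)^m·m + 5(-5)^m - 1 = (-5)^(m+1)(-2(m+1) + 1) - 1,
which is the closed form with t = m+1.
By induction, the statement is established for all t ≥ 1.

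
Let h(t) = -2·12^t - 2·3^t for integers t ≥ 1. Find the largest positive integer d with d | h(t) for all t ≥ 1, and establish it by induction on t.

d = 6

Computing the first values: h(1) = -30 and h(2) = -306; gcd(-30, -306) = 6, so d ≤ 6.
We prove 6 | -2·12^t - 2·3^t for all t ≥ 1 by induction on t.
When t = 1: h(1) = -30 = 6·(-5), so 6 | h(1).
Inductive step: assume the claim holds for t = k, i.e. 6 | h(k). Then
h(k+1) − 12·h(k) = (-2·12^(k+1) - 2·3^(k+1)) − 12·(-2·12^k - 2·3^k) = (-2)·3^k·(3 − 12) = (18)·3^k. Since 6 | h(k) by the inductive hypothesis, 6 | 12·h(k); and 6 | 18 since 18 = 6·3. Therefore 6 | h(k+1).
This completes the induction.
Therefore the largest such d is 6.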